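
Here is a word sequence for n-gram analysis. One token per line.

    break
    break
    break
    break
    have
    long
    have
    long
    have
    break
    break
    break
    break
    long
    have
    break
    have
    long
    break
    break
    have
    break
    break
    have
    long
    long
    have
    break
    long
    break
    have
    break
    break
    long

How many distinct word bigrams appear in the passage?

8

34 tokens → 33 bigram windows in total.
Repeated bigrams (each contributes count−1 duplicates):
  break break: 9
  break have: 5
  have break: 5
  have long: 4
  long have: 4
  break long: 3
  long break: 2
25 duplicate windows → 33 − 25 = 8 distinct.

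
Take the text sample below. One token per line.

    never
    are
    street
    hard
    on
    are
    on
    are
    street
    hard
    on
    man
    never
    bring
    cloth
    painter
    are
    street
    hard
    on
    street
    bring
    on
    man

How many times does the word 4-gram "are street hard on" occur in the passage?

Scanning the 21 overlapping 4-gram windows for "are street hard on":
  position 2–5: are street hard on
  position 8–11: are street hard on
  position 17–20: are street hard on

3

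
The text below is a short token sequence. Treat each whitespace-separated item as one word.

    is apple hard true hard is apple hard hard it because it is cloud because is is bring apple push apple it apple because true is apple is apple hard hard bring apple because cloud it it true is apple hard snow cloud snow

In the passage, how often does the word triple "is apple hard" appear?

Scanning the 42 overlapping trigram windows for "is apple hard":
  position 1–3: is apple hard
  position 6–8: is apple hard
  position 28–30: is apple hard
  position 39–41: is apple hard

4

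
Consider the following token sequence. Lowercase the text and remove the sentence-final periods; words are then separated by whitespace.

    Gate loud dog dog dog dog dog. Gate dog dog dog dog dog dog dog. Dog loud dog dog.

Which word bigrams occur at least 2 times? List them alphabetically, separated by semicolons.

Bigram counts meeting the condition (at least 2 times):
  dog dog: 12
  loud dog: 2

dog dog; loud dog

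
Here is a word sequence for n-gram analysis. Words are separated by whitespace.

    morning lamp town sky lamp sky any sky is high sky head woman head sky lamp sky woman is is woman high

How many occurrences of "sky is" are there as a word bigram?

Scanning the 21 overlapping bigram windows for "sky is":
  position 8–9: sky is

1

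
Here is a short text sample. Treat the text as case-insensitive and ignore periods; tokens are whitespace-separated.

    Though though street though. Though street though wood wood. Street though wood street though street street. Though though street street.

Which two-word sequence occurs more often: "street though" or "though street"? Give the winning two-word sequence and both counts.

"street though" (5 vs 4)

"street though": 5 occurrences
"though street": 4 occurrences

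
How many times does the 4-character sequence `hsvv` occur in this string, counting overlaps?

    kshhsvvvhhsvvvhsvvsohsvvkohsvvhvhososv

Sliding a length-4 window over the 38 characters (35 positions):
  position 4–7: hsvv
  position 10–13: hsvv
  position 15–18: hsvv
  position 21–24: hsvv
  position 27–30: hsvv

5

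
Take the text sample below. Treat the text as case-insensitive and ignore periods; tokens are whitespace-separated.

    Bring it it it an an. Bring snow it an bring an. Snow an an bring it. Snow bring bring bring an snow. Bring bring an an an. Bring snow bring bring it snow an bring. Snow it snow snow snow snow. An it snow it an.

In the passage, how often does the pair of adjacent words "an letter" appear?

Scanning the 46 overlapping bigram windows for "an letter":
  (none found)

0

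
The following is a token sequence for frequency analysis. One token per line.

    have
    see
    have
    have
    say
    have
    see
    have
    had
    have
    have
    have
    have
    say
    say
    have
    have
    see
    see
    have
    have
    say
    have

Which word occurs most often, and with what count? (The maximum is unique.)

Unigram frequencies (highest first):
  have: 14
  see: 4
  say: 4
  had: 1

"have", 14 times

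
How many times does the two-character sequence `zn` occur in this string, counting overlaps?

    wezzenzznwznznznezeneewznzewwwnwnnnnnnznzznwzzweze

Sliding a length-2 window over the 50 characters (49 positions):
  position 8–9: zn
  position 11–12: zn
  position 13–14: zn
  position 15–16: zn
  position 24–25: zn
  position 39–40: zn
  position 42–43: zn

7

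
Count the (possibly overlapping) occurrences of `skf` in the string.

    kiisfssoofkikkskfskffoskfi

Sliding a length-3 window over the 26 characters (24 positions):
  position 15–17: skf
  position 18–20: skf
  position 23–25: skf

3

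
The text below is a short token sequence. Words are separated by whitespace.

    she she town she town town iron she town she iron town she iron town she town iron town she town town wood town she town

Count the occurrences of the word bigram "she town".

Scanning the 25 overlapping bigram windows for "she town":
  position 2–3: she town
  position 4–5: she town
  position 8–9: she town
  position 16–17: she town
  position 20–21: she town
  position 25–26: she town

6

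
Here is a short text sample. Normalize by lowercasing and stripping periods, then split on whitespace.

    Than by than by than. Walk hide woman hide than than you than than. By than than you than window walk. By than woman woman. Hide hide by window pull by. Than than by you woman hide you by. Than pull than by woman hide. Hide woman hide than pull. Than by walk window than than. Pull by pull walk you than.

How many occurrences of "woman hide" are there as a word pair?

5

Scanning the 61 overlapping bigram windows for "woman hide":
  position 8–9: woman hide
  position 25–26: woman hide
  position 36–37: woman hide
  position 44–45: woman hide
  position 47–48: woman hide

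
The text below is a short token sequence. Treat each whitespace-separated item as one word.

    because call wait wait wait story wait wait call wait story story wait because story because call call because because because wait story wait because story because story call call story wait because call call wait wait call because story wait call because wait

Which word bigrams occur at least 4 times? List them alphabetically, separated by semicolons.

because story; story wait; wait wait

Bigram counts meeting the condition (at least 4 times):
  because story: 4
  story wait: 5
  wait wait: 4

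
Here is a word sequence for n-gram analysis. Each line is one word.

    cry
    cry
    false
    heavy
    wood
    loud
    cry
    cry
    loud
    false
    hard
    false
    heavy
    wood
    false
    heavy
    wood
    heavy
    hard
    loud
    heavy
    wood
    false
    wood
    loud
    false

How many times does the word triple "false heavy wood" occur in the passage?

Scanning the 24 overlapping trigram windows for "false heavy wood":
  position 3–5: false heavy wood
  position 12–14: false heavy wood
  position 15–17: false heavy wood

3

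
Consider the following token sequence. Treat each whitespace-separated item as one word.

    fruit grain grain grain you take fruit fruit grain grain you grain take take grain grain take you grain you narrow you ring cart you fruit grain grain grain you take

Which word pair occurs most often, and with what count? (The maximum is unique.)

"grain grain", 6 times

Bigram frequencies (highest first):
  grain grain: 6
  grain you: 4
  fruit grain: 3
  you take: 2
  you grain: 2
  grain take: 2
  … (11 more, each ≤ 1)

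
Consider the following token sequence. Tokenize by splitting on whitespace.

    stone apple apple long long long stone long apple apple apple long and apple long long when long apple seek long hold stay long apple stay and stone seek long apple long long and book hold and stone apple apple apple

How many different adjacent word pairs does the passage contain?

23

41 tokens → 40 bigram windows in total.
Repeated bigrams (each contributes count−1 duplicates):
  apple apple: 5
  apple long: 4
  long apple: 4
  long long: 4
  and stone: 2
  long and: 2
  seek long: 2
  stone apple: 2
17 duplicate windows → 40 − 17 = 23 distinct.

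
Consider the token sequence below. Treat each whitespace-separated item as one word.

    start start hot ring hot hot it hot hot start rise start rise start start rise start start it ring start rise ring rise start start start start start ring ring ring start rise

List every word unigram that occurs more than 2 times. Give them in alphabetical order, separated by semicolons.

Unigram counts meeting the condition (more than 2 times):
  hot: 5
  ring: 6
  rise: 6
  start: 15

hot; ring; rise; start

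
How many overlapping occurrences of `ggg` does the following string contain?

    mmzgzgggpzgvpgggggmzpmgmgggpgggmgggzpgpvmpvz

7

Sliding a length-3 window over the 44 characters (42 positions):
  position 6–8: ggg
  position 14–16: ggg
  position 15–17: ggg
  position 16–18: ggg
  position 25–27: ggg
  position 29–31: ggg
  position 33–35: ggg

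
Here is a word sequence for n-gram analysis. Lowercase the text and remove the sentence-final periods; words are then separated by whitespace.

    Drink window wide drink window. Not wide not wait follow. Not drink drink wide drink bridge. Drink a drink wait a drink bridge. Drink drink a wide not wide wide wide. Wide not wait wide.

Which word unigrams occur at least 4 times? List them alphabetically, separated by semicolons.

Unigram counts meeting the condition (at least 4 times):
  drink: 10
  not: 5
  wide: 9

drink; not; wide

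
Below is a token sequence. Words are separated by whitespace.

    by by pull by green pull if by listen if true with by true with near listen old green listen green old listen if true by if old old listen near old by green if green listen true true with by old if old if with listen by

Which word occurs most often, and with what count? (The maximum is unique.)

Unigram frequencies (highest first):
  by: 9
  if: 7
  listen: 7
  old: 7
  green: 5
  true: 5
  … (3 more, each ≤ 4)

"by", 9 times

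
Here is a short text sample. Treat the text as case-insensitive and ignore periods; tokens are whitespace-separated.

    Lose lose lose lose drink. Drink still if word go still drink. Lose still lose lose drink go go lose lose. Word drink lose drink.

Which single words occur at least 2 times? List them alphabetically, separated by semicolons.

Unigram counts meeting the condition (at least 2 times):
  drink: 6
  go: 3
  lose: 10
  still: 3
  word: 2

drink; go; lose; still; word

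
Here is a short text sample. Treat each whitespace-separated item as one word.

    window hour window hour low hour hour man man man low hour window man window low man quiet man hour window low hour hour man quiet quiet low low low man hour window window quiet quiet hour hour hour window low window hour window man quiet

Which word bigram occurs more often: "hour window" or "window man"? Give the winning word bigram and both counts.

"hour window" (6 vs 2)

"hour window": 6 occurrences
"window man": 2 occurrences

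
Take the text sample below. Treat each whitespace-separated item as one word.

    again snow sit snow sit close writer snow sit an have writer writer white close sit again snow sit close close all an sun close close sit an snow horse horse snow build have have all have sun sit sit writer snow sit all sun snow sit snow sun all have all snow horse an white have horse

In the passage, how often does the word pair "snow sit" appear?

Scanning the 57 overlapping bigram windows for "snow sit":
  position 2–3: snow sit
  position 4–5: snow sit
  position 8–9: snow sit
  position 18–19: snow sit
  position 42–43: snow sit
  position 46–47: snow sit

6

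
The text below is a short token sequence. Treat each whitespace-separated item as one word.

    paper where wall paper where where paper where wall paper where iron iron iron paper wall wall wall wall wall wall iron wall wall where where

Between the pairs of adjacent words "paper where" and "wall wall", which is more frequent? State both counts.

"wall wall" (6 vs 4)

"paper where": 4 occurrences
"wall wall": 6 occurrences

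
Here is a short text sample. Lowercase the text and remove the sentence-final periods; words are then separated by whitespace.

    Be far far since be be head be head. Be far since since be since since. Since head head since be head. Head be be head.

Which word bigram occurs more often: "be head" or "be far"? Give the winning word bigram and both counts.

"be head" (4 vs 2)

"be head": 4 occurrences
"be far": 2 occurrences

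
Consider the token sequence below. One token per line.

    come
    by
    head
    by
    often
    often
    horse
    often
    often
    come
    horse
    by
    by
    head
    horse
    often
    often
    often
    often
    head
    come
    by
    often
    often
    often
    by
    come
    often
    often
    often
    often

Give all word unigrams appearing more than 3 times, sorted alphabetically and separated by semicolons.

by; come; often

Unigram counts meeting the condition (more than 3 times):
  by: 6
  come: 4
  often: 15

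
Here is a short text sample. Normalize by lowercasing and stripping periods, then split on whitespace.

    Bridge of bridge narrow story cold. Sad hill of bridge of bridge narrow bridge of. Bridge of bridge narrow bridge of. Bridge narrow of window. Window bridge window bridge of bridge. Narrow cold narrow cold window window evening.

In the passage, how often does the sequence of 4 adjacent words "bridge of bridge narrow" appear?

5

Scanning the 35 overlapping 4-gram windows for "bridge of bridge narrow":
  position 1–4: bridge of bridge narrow
  position 10–13: bridge of bridge narrow
  position 16–19: bridge of bridge narrow
  position 20–23: bridge of bridge narrow
  position 29–32: bridge of bridge narrow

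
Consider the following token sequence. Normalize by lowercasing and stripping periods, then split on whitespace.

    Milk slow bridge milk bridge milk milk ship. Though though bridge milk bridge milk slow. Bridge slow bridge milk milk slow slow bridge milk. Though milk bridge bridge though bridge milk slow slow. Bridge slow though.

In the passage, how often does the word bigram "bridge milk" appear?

Scanning the 35 overlapping bigram windows for "bridge milk":
  position 3–4: bridge milk
  position 5–6: bridge milk
  position 11–12: bridge milk
  position 13–14: bridge milk
  position 18–19: bridge milk
  position 23–24: bridge milk
  position 30–31: bridge milk

7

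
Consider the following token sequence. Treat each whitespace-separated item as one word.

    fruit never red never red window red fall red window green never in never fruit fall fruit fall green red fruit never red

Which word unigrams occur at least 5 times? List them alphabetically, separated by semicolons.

never; red

Unigram counts meeting the condition (at least 5 times):
  never: 5
  red: 6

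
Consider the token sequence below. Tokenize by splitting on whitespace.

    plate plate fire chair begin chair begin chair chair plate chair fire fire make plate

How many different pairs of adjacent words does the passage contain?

12

15 tokens → 14 bigram windows in total.
Repeated bigrams (each contributes count−1 duplicates):
  begin chair: 2
  chair begin: 2
2 duplicate windows → 14 − 2 = 12 distinct.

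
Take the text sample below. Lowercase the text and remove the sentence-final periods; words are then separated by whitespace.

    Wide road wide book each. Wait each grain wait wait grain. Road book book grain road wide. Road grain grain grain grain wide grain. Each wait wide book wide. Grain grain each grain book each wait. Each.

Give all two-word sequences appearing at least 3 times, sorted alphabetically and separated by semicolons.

Bigram counts meeting the condition (at least 3 times):
  each wait: 3
  grain grain: 4

each wait; grain grain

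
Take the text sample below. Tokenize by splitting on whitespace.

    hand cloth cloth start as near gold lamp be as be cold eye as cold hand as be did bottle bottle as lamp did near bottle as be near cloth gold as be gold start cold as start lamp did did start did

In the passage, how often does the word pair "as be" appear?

Scanning the 42 overlapping bigram windows for "as be":
  position 10–11: as be
  position 17–18: as be
  position 27–28: as be
  position 32–33: as be

4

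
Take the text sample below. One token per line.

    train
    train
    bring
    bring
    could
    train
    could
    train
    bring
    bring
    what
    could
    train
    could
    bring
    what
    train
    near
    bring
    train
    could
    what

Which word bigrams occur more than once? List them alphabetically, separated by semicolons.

bring bring; bring what; could train; train bring; train could

Bigram counts meeting the condition (more than once):
  bring bring: 2
  bring what: 2
  could train: 3
  train bring: 2
  train could: 3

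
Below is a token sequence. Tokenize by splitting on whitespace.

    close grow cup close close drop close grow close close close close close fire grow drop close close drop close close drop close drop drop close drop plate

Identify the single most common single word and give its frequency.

Unigram frequencies (highest first):
  close: 15
  drop: 7
  grow: 3
  cup: 1
  fire: 1
  plate: 1

"close", 15 times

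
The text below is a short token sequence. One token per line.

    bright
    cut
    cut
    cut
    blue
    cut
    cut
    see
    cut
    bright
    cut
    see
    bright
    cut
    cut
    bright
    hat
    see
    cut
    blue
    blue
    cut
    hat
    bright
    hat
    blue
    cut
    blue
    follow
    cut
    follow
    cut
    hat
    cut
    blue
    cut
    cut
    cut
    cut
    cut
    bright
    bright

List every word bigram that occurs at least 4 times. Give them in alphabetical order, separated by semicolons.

Bigram counts meeting the condition (at least 4 times):
  blue cut: 4
  cut blue: 4
  cut cut: 8

blue cut; cut blue; cut cut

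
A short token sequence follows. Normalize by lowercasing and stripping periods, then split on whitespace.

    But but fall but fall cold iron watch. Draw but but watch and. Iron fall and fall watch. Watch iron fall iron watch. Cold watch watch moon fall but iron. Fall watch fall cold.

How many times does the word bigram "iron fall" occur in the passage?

3

Scanning the 33 overlapping bigram windows for "iron fall":
  position 14–15: iron fall
  position 20–21: iron fall
  position 30–31: iron fall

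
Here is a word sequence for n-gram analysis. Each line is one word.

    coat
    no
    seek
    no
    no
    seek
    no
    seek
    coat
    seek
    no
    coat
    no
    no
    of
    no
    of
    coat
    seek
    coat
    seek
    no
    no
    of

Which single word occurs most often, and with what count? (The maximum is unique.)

Unigram frequencies (highest first):
  no: 10
  seek: 6
  coat: 5
  of: 3

"no", 10 times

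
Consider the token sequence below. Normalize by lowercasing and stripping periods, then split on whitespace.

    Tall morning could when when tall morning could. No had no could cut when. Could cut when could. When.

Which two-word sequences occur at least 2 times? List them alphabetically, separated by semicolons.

could cut; could when; cut when; morning could; tall morning; when could

Bigram counts meeting the condition (at least 2 times):
  could cut: 2
  could when: 2
  cut when: 2
  morning could: 2
  tall morning: 2
  when could: 2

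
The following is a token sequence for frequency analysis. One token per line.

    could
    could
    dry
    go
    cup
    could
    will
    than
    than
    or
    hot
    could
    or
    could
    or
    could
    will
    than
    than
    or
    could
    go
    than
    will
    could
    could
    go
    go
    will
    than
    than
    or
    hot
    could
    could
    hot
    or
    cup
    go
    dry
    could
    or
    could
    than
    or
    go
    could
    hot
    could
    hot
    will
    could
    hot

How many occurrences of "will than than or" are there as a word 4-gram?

3

Scanning the 50 overlapping 4-gram windows for "will than than or":
  position 7–10: will than than or
  position 17–20: will than than or
  position 29–32: will than than or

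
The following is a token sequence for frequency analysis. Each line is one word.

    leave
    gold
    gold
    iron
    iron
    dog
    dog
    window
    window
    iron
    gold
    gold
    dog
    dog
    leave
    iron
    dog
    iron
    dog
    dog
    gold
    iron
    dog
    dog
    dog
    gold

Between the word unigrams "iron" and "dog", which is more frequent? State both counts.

"dog" (10 vs 6)

"iron": 6 occurrences
"dog": 10 occurrences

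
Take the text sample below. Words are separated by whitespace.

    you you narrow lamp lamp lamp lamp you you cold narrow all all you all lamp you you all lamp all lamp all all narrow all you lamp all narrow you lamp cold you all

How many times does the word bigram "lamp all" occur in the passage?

Scanning the 34 overlapping bigram windows for "lamp all":
  position 20–21: lamp all
  position 22–23: lamp all
  position 28–29: lamp all

3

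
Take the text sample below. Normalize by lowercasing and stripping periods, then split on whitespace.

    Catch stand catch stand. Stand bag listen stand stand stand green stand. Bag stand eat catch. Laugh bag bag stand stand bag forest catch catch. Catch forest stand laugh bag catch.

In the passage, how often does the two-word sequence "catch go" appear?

0

Scanning the 30 overlapping bigram windows for "catch go":
  (none found)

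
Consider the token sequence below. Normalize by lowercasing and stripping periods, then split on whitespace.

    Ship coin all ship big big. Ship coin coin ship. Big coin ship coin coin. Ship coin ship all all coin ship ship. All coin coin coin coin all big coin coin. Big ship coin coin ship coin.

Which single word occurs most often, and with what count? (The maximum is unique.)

Unigram frequencies (highest first):
  coin: 17
  ship: 11
  all: 5
  big: 5

"coin", 17 times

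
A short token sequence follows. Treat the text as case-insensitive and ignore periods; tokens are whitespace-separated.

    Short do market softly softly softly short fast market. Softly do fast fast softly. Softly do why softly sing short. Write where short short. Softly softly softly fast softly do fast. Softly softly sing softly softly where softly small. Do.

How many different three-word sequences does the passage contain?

40 tokens → 38 trigram windows in total.
Repeated trigrams (each contributes count−1 duplicates):
  fast softly softly: 2
  softly do fast: 2
  softly softly softly: 2
3 duplicate windows → 38 − 3 = 35 distinct.

35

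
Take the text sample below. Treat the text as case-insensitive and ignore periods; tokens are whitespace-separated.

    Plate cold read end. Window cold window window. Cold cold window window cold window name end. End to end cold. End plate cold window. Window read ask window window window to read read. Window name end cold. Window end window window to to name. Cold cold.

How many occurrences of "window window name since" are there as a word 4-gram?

0

Scanning the 43 overlapping 4-gram windows for "window window name since":
  (none found)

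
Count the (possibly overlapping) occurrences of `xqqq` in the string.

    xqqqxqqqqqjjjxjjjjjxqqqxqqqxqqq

Sliding a length-4 window over the 31 characters (28 positions):
  position 1–4: xqqq
  position 5–8: xqqq
  position 20–23: xqqq
  position 24–27: xqqq
  position 28–31: xqqq

5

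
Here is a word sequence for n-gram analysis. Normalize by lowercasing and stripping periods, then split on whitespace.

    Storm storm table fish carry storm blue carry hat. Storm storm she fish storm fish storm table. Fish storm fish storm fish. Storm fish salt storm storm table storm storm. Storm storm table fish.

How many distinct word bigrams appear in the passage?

16

34 tokens → 33 bigram windows in total.
Repeated bigrams (each contributes count−1 duplicates):
  storm storm: 6
  fish storm: 5
  storm fish: 4
  storm table: 4
  table fish: 3
17 duplicate windows → 33 − 17 = 16 distinct.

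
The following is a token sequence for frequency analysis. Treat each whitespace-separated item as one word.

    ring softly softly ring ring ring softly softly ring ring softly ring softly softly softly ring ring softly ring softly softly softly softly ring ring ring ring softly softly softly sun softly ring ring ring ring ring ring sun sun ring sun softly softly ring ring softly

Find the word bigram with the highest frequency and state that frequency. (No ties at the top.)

"ring ring", 13 times

Bigram frequencies (highest first):
  ring ring: 13
  softly softly: 10
  ring softly: 8
  softly ring: 8
  sun softly: 2
  ring sun: 2
  … (3 more, each ≤ 1)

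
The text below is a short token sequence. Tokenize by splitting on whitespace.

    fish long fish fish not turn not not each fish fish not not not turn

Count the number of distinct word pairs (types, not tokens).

15 tokens → 14 bigram windows in total.
Repeated bigrams (each contributes count−1 duplicates):
  not not: 3
  fish fish: 2
  fish not: 2
  not turn: 2
5 duplicate windows → 14 − 5 = 9 distinct.

9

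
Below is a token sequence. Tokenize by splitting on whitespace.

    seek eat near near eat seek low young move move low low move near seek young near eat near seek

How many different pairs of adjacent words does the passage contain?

16

20 tokens → 19 bigram windows in total.
Repeated bigrams (each contributes count−1 duplicates):
  eat near: 2
  near eat: 2
  near seek: 2
3 duplicate windows → 19 − 3 = 16 distinct.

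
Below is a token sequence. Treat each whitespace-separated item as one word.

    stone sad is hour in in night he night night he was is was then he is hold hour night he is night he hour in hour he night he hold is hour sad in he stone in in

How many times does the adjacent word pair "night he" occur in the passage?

5

Scanning the 38 overlapping bigram windows for "night he":
  position 7–8: night he
  position 10–11: night he
  position 20–21: night he
  position 23–24: night he
  position 29–30: night he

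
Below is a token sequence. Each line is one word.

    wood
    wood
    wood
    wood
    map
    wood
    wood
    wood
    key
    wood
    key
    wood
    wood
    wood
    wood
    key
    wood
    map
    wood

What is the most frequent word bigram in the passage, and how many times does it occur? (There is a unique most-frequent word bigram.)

"wood wood", 8 times

Bigram frequencies (highest first):
  wood wood: 8
  wood key: 3
  key wood: 3
  wood map: 2
  map wood: 2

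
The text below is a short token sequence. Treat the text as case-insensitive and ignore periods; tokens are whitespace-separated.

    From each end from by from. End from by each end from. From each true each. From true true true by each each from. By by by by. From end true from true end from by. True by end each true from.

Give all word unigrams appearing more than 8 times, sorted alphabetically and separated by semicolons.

Unigram counts meeting the condition (more than 8 times):
  by: 9
  from: 12

by; from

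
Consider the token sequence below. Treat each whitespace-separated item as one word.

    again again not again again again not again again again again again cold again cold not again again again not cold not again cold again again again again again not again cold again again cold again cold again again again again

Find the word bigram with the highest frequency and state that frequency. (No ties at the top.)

"again again", 17 times

Bigram frequencies (highest first):
  again again: 17
  again cold: 6
  not again: 5
  cold again: 5
  again not: 4
  cold not: 2
  … (1 more, each ≤ 1)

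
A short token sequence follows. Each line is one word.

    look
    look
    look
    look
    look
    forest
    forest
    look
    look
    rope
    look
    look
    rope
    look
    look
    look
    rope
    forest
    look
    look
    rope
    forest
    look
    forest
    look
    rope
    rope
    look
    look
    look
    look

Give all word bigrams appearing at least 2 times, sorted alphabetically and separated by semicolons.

Bigram counts meeting the condition (at least 2 times):
  forest look: 4
  look forest: 2
  look look: 12
  look rope: 5
  rope forest: 2
  rope look: 3

forest look; look forest; look look; look rope; rope forest; rope look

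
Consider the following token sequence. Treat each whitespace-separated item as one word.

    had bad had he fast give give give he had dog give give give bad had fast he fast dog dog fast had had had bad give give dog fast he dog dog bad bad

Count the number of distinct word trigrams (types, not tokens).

35 tokens → 33 trigram windows in total.
Repeated trigrams (each contributes count−1 duplicates):
  give give give: 2
1 duplicate windows → 33 − 1 = 32 distinct.

32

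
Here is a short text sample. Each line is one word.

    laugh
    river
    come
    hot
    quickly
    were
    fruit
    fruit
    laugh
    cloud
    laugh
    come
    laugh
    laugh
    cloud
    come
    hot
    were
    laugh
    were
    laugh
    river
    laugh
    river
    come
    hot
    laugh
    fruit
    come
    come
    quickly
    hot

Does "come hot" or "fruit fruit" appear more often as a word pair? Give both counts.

"come hot": 3 occurrences
"fruit fruit": 1 occurrence

"come hot" (3 vs 1)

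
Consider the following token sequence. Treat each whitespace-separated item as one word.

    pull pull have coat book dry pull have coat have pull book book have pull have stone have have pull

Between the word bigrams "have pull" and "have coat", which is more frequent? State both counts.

"have pull": 3 occurrences
"have coat": 2 occurrences

"have pull" (3 vs 2)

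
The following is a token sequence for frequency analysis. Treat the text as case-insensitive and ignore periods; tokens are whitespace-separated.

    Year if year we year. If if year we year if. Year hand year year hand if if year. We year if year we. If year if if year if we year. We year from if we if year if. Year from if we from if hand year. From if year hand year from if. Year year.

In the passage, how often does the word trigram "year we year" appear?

Scanning the 55 overlapping trigram windows for "year we year":
  position 3–5: year we year
  position 8–10: year we year
  position 19–21: year we year
  position 32–34: year we year

4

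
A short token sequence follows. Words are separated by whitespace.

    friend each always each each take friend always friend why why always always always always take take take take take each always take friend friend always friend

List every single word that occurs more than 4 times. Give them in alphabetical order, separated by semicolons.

Unigram counts meeting the condition (more than 4 times):
  always: 8
  friend: 6
  take: 7

always; friend; take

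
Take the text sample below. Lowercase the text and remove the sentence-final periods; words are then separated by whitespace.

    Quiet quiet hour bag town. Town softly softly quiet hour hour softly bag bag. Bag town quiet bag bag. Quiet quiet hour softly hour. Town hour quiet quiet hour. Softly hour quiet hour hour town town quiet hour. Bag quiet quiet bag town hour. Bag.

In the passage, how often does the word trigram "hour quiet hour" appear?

1

Scanning the 43 overlapping trigram windows for "hour quiet hour":
  position 31–33: hour quiet hour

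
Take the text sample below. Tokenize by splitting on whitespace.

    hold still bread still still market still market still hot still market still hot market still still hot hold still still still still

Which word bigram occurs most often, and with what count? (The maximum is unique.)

"still still", 5 times

Bigram frequencies (highest first):
  still still: 5
  market still: 4
  still market: 3
  still hot: 3
  hold still: 2
  still bread: 1
  … (4 more, each ≤ 1)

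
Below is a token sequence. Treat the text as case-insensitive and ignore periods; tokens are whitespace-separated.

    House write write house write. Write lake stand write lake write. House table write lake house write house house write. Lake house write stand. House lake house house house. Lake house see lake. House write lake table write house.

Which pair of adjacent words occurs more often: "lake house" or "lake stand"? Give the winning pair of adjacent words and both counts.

"lake house": 5 occurrences
"lake stand": 1 occurrence

"lake house" (5 vs 1)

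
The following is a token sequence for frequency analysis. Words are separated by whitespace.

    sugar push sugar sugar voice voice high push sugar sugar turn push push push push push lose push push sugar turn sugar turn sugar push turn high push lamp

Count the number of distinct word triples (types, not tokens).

29 tokens → 27 trigram windows in total.
Repeated trigrams (each contributes count−1 duplicates):
  push push push: 3
  push sugar sugar: 2
  sugar turn sugar: 2
4 duplicate windows → 27 − 4 = 23 distinct.

23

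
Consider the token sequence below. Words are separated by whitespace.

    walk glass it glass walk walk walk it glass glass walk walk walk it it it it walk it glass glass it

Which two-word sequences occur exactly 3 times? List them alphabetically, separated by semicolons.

it glass; it it; walk it

Bigram counts meeting the condition (exactly 3 times):
  it glass: 3
  it it: 3
  walk it: 3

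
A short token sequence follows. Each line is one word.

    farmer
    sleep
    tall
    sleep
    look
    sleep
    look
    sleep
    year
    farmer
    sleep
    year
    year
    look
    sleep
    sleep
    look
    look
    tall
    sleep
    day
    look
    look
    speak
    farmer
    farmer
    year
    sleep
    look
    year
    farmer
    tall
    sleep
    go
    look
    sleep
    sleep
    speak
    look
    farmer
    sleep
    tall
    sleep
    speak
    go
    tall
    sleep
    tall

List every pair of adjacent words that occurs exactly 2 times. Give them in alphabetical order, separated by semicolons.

Bigram counts meeting the condition (exactly 2 times):
  look look: 2
  sleep sleep: 2
  sleep speak: 2
  sleep year: 2
  year farmer: 2

look look; sleep sleep; sleep speak; sleep year; year farmer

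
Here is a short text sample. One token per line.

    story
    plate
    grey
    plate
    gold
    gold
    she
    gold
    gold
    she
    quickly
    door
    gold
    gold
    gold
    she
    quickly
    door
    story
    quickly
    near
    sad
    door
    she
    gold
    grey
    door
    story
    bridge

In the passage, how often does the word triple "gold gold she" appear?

3

Scanning the 27 overlapping trigram windows for "gold gold she":
  position 5–7: gold gold she
  position 8–10: gold gold she
  position 14–16: gold gold she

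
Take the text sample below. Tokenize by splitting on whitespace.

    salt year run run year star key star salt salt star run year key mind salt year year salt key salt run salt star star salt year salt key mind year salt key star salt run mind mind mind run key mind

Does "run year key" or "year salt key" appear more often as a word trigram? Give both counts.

"year salt key" (3 vs 1)

"run year key": 1 occurrence
"year salt key": 3 occurrences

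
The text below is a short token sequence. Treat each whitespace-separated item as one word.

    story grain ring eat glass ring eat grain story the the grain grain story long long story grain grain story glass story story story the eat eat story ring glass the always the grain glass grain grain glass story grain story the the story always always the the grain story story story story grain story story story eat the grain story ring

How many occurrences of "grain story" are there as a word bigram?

7

Scanning the 61 overlapping bigram windows for "grain story":
  position 8–9: grain story
  position 13–14: grain story
  position 19–20: grain story
  position 40–41: grain story
  position 49–50: grain story
  position 54–55: grain story
  position 60–61: grain story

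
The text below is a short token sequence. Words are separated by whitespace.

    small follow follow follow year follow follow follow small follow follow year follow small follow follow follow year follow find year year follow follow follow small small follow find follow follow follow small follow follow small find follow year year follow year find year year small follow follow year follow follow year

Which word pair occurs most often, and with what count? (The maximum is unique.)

"follow follow", 14 times

Bigram frequencies (highest first):
  follow follow: 14
  follow year: 7
  small follow: 6
  year follow: 6
  follow small: 5
  year year: 3
  … (7 more, each ≤ 2)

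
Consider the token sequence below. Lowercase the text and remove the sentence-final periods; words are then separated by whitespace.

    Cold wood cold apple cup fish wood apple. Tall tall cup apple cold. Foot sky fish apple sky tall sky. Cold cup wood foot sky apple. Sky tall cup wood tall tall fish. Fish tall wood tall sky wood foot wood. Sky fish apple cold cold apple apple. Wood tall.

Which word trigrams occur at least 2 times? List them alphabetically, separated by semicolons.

apple sky tall; sky fish apple

Trigram counts meeting the condition (at least 2 times):
  apple sky tall: 2
  sky fish apple: 2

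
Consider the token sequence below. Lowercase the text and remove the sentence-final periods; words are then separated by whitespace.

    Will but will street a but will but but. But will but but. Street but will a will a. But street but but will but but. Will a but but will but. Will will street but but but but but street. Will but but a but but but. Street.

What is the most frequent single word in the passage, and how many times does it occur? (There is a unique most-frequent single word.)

Unigram frequencies (highest first):
  but: 26
  will: 12
  street: 6
  a: 5

"but", 26 times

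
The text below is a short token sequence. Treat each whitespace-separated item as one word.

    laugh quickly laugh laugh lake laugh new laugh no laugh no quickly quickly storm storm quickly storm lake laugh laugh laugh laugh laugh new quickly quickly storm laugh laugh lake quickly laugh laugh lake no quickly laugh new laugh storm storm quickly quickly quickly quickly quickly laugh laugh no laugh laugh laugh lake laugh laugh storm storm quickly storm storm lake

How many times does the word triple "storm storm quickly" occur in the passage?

Scanning the 59 overlapping trigram windows for "storm storm quickly":
  position 14–16: storm storm quickly
  position 40–42: storm storm quickly
  position 56–58: storm storm quickly

3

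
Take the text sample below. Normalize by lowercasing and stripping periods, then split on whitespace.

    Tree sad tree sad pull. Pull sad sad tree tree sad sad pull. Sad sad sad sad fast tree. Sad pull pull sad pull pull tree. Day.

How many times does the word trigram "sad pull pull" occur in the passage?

3

Scanning the 25 overlapping trigram windows for "sad pull pull":
  position 4–6: sad pull pull
  position 20–22: sad pull pull
  position 23–25: sad pull pull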